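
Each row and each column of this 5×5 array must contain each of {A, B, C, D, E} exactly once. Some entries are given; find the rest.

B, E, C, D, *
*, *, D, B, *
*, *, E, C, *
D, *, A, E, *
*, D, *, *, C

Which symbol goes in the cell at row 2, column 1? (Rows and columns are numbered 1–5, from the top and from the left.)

(r1,c5) = A
(r2,c5) = E
(r3,c1) = A
(r3,c2) = B
(r3,c5) = D
(r4,c2) = C
(r4,c5) = B
(r5,c1) = E
(r5,c3) = B
(r5,c4) = A
(r2,c1) = C

C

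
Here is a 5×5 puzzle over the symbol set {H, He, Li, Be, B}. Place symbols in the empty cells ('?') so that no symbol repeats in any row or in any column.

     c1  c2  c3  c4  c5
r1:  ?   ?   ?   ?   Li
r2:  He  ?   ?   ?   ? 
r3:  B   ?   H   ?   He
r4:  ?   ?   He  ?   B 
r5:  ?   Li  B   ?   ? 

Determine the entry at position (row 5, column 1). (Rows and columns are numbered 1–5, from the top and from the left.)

(r1,c3): row 1 has {Li}; column 3 has {H,He,B}, so it must be Be.
(r2,c3): row 2 has {He}; column 3 has {H,He,Be,B}, so it must be Li.
(r3,c2): row 3 has {H,He,B}; column 2 has {Li}, so it must be Be.
(r3,c4): row 3 has {H,He,Be,B}; column 4 is empty so far, so it must be Li.
(r4,c2): row 4 has {He,B}; column 2 has {Li,Be}, so it must be H.
(r4,c4): row 4 has {H,He,B}; column 4 has {Li}, so it must be Be.
(r1,c1): row 1 has {Li,Be}; column 1 has {He,B}, so it must be H.
(r2,c2): row 2 has {He,Li}; column 2 has {H,Li,Be}, so it must be B.
(r2,c4): row 2 has {He,Li,B}; column 4 has {Li,Be}, so it must be H.
(r2,c5): row 2 has {H,He,Li,B}; column 5 has {He,Li,B}, so it must be Be.
(r4,c1): row 4 has {H,He,Be,B}; column 1 has {H,He,B}, so it must be Li.
(r5,c1): row 5 has {Li,B}; column 1 has {H,He,Li,B}, so it must be Be.

Be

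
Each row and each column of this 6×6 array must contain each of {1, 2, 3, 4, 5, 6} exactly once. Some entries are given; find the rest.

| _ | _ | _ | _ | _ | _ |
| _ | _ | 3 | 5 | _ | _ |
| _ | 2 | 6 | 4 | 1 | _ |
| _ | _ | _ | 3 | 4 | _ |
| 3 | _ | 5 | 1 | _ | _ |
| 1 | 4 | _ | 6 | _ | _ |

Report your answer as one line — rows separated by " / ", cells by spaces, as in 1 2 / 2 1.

6 3 4 2 5 1 / 4 1 3 5 6 2 / 5 2 6 4 1 3 / 2 5 1 3 4 6 / 3 6 5 1 2 4 / 1 4 2 6 3 5

(r1,c4): row 1 is empty so far; column 4 has {1,3,4,5,6}, so it must be 2.
(r3,c1): row 3 has {1,2,4,6}; column 1 has {1,3}, so it must be 5.
(r3,c6): row 3 has {1,2,4,5,6}; column 6 is empty so far, so it must be 3.
(r5,c2): row 5 has {1,3,5}; column 2 has {2,4}, so it must be 6.
(r5,c5): row 5 has {1,3,5,6}; column 5 has {1,4}, so it must be 2.
(r5,c6): row 5 has {1,2,3,5,6}; column 6 has {3}, so it must be 4.
(r6,c3): row 6 has {1,4,6}; column 3 has {3,5,6}, so it must be 2.
(r6,c6): row 6 has {1,2,4,6}; column 6 has {3,4}, so it must be 5.
(r2,c2): row 2 has {3,5}; column 2 has {2,4,6}, so it must be 1.
(r2,c5): row 2 has {1,3,5}; column 5 has {1,2,4}, so it must be 6.
(r2,c6): row 2 has {1,3,5,6}; column 6 has {3,4,5}, so it must be 2.
(r4,c2): row 4 has {3,4}; column 2 has {1,2,4,6}, so it must be 5.
(r4,c3): row 4 has {3,4,5}; column 3 has {2,3,5,6}, so it must be 1.
(r4,c6): row 4 has {1,3,4,5}; column 6 has {2,3,4,5}, so it must be 6.
(r6,c5): row 6 has {1,2,4,5,6}; column 5 has {1,2,4,6}, so it must be 3.
(r1,c2): row 1 has {2}; column 2 has {1,2,4,5,6}, so it must be 3.
(r1,c3): row 1 has {2,3}; column 3 has {1,2,3,5,6}, so it must be 4.
(r1,c5): row 1 has {2,3,4}; column 5 has {1,2,3,4,6}, so it must be 5.
(r1,c6): row 1 has {2,3,4,5}; column 6 has {2,3,4,5,6}, so it must be 1.
(r2,c1): row 2 has {1,2,3,5,6}; column 1 has {1,3,5}, so it must be 4.
(r4,c1): row 4 has {1,3,4,5,6}; column 1 has {1,3,4,5}, so it must be 2.
(r1,c1): row 1 has {1,2,3,4,5}; column 1 has {1,2,3,4,5}, so it must be 6.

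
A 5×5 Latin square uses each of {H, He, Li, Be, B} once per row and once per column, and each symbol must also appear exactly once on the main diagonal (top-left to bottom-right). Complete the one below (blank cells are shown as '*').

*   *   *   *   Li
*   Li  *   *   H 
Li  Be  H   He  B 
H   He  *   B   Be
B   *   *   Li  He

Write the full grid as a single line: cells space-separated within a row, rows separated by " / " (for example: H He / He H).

(r1,c1) = Be
(r1,c4) = H
(r2,c1) = He
(r2,c4) = Be
(r4,c3) = Li
(r5,c2) = H
(r5,c3) = Be
(r1,c2) = B
(r1,c3) = He
(r2,c3) = B

Be B He H Li / He Li B Be H / Li Be H He B / H He Li B Be / B H Be Li He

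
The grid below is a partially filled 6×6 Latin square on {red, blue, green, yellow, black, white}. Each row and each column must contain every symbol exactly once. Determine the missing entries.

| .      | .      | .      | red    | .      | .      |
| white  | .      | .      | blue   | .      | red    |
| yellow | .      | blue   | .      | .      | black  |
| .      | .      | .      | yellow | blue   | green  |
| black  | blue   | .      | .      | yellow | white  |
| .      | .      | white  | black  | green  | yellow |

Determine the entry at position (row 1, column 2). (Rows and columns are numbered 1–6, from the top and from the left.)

(r1,c6): row 1 has {red}; column 6 has {red,green,yellow,black,white}, so it must be blue.
(r2,c5): row 2 has {red,blue,white}; column 5 has {blue,green,yellow}, so it must be black.
(r4,c1): row 4 has {blue,green,yellow}; column 1 has {yellow,black,white}, so it must be red.
(r4,c3): row 4 has {red,blue,green,yellow}; column 3 has {blue,white}, so it must be black.
(r5,c4): row 5 has {blue,yellow,black,white}; column 4 has {red,blue,yellow,black}, so it must be green.
(r6,c1): row 6 has {green,yellow,black,white}; column 1 has {red,yellow,black,white}, so it must be blue.
(r6,c2): row 6 has {blue,green,yellow,black,white}; column 2 has {blue}, so it must be red.
(r1,c1): row 1 has {red,blue}; column 1 has {red,blue,yellow,black,white}, so it must be green.
(r1,c3): row 1 has {red,blue,green}; column 3 has {blue,black,white}, so it must be yellow.
(r1,c5): row 1 has {red,blue,green,yellow}; column 5 has {blue,green,yellow,black}, so it must be white.
(r2,c3): row 2 has {red,blue,black,white}; column 3 has {blue,yellow,black,white}, so it must be green.
(r3,c4): row 3 has {blue,yellow,black}; column 4 has {red,blue,green,yellow,black}, so it must be white.
(r3,c5): row 3 has {blue,yellow,black,white}; column 5 has {blue,green,yellow,black,white}, so it must be red.
(r4,c2): row 4 has {red,blue,green,yellow,black}; column 2 has {red,blue}, so it must be white.
(r5,c3): row 5 has {blue,green,yellow,black,white}; column 3 has {blue,green,yellow,black,white}, so it must be red.
(r1,c2): row 1 has {red,blue,green,yellow,white}; column 2 has {red,blue,white}, so it must be black.

black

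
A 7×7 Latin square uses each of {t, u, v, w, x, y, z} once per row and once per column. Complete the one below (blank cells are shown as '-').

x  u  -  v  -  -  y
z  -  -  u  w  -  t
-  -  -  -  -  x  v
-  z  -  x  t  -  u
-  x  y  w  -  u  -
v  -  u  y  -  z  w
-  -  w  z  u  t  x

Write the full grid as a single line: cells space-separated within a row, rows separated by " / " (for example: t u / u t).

x u t v z w y / z y x u w v t / u w z t y x v / w z v x t y u / t x y w v u z / v t u y x z w / y v w z u t x

At row 1, column 5: row 1 has {u,v,x,y}; column 5 has {t,u,w}; that leaves z.
At row 1, column 6: row 1 has {u,v,x,y,z}; column 6 has {t,u,x,z}; that leaves w.
At row 3, column 4: row 3 has {v,x}; column 4 has {u,v,w,x,y,z}; that leaves t.
At row 3, column 5: row 3 has {t,v,x}; column 5 has {t,u,w,z}; that leaves y.
At row 4, column 3: row 4 has {t,u,x,z}; column 3 has {u,w,y}; that leaves v.
At row 4, column 6: row 4 has {t,u,v,x,z}; column 6 has {t,u,w,x,z}; that leaves y.
At row 5, column 1: row 5 has {u,w,x,y}; column 1 has {v,x,z}; that leaves t.
At row 5, column 5: row 5 has {t,u,w,x,y}; column 5 has {t,u,w,y,z}; that leaves v.
At row 5, column 7: row 5 has {t,u,v,w,x,y}; column 7 has {t,u,v,w,x,y}; that leaves z.
At row 6, column 2: row 6 has {u,v,w,y,z}; column 2 has {u,x,z}; that leaves t.
At row 6, column 5: row 6 has {t,u,v,w,y,z}; column 5 has {t,u,v,w,y,z}; that leaves x.
At row 7, column 1: row 7 has {t,u,w,x,z}; column 1 has {t,v,x,z}; that leaves y.
At row 7, column 2: row 7 has {t,u,w,x,y,z}; column 2 has {t,u,x,z}; that leaves v.
At row 1, column 3: row 1 has {u,v,w,x,y,z}; column 3 has {u,v,w,y}; that leaves t.
At row 2, column 2: row 2 has {t,u,w,z}; column 2 has {t,u,v,x,z}; that leaves y.
At row 2, column 3: row 2 has {t,u,w,y,z}; column 3 has {t,u,v,w,y}; that leaves x.
At row 2, column 6: row 2 has {t,u,w,x,y,z}; column 6 has {t,u,w,x,y,z}; that leaves v.
At row 3, column 2: row 3 has {t,v,x,y}; column 2 has {t,u,v,x,y,z}; that leaves w.
At row 3, column 3: row 3 has {t,v,w,x,y}; column 3 has {t,u,v,w,x,y}; that leaves z.
At row 4, column 1: row 4 has {t,u,v,x,y,z}; column 1 has {t,v,x,y,z}; that leaves w.
At row 3, column 1: row 3 has {t,v,w,x,y,z}; column 1 has {t,v,w,x,y,z}; that leaves u.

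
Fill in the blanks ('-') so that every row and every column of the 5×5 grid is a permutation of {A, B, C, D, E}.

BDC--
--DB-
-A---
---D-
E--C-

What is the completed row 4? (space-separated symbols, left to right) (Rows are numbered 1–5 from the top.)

(r3,c4) = E
(r5,c2) = B
(r5,c3) = A
(r5,c5) = D
(r1,c4) = A
(r1,c5) = E
(r3,c3) = B
(r3,c5) = C
(r4,c3) = E
(r2,c5) = A
(r3,c1) = D
(r4,c2) = C
(r4,c5) = B
(r2,c1) = C
(r2,c2) = E
(r4,c1) = A

A C E D B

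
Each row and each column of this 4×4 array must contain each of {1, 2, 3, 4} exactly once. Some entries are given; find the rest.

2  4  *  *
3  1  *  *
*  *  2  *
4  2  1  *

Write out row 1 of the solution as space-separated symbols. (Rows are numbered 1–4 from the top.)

2 4 3 1

row 1 has {2,4}; column 3 has {1,2} — only 3 is left for (r1,c3).
row 1 has {2,3,4}; column 4 is empty so far — only 1 is left for (r1,c4).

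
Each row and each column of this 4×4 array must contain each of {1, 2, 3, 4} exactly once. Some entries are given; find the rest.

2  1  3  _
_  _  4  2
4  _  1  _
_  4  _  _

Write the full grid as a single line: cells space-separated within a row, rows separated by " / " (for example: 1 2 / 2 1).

2 1 3 4 / 1 3 4 2 / 4 2 1 3 / 3 4 2 1

At row 1, column 4: row 1 has {1,2,3}; column 4 has {2}; that leaves 4.
At row 2, column 2: row 2 has {2,4}; column 2 has {1,4}; that leaves 3.
At row 3, column 2: row 3 has {1,4}; column 2 has {1,3,4}; that leaves 2.
At row 3, column 4: row 3 has {1,2,4}; column 4 has {2,4}; that leaves 3.
At row 4, column 3: row 4 has {4}; column 3 has {1,3,4}; that leaves 2.
At row 4, column 4: row 4 has {2,4}; column 4 has {2,3,4}; that leaves 1.
At row 2, column 1: row 2 has {2,3,4}; column 1 has {2,4}; that leaves 1.
At row 4, column 1: row 4 has {1,2,4}; column 1 has {1,2,4}; that leaves 3.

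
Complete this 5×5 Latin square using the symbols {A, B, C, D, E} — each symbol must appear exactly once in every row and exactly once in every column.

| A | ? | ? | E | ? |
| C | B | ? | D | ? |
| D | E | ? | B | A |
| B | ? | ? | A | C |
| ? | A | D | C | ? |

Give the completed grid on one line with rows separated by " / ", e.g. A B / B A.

(r2,c5) = E
(r3,c3) = C
(r4,c2) = D
(r4,c3) = E
(r5,c1) = E
(r5,c5) = B
(r1,c2) = C
(r1,c3) = B
(r1,c5) = D
(r2,c3) = A

A C B E D / C B A D E / D E C B A / B D E A C / E A D C B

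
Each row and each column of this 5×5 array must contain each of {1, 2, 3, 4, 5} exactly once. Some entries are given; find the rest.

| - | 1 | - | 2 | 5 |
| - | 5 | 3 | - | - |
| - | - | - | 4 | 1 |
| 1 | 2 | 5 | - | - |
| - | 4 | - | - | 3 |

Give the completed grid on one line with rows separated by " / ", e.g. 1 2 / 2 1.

3 1 4 2 5 / 4 5 3 1 2 / 5 3 2 4 1 / 1 2 5 3 4 / 2 4 1 5 3

Cell (r1,c3): row 1 has {1,2,5}; column 3 has {3,5} → 4.
Cell (r2,c4): row 2 has {3,5}; column 4 has {2,4} → 1.
Cell (r3,c2): row 3 has {1,4}; column 2 has {1,2,4,5} → 3.
Cell (r3,c3): row 3 has {1,3,4}; column 3 has {3,4,5} → 2.
Cell (r4,c4): row 4 has {1,2,5}; column 4 has {1,2,4} → 3.
Cell (r4,c5): row 4 has {1,2,3,5}; column 5 has {1,3,5} → 4.
Cell (r5,c3): row 5 has {3,4}; column 3 has {2,3,4,5} → 1.
Cell (r5,c4): row 5 has {1,3,4}; column 4 has {1,2,3,4} → 5.
Cell (r1,c1): row 1 has {1,2,4,5}; column 1 has {1} → 3.
Cell (r2,c5): row 2 has {1,3,5}; column 5 has {1,3,4,5} → 2.
Cell (r3,c1): row 3 has {1,2,3,4}; column 1 has {1,3} → 5.
Cell (r5,c1): row 5 has {1,3,4,5}; column 1 has {1,3,5} → 2.
Cell (r2,c1): row 2 has {1,2,3,5}; column 1 has {1,2,3,5} → 4.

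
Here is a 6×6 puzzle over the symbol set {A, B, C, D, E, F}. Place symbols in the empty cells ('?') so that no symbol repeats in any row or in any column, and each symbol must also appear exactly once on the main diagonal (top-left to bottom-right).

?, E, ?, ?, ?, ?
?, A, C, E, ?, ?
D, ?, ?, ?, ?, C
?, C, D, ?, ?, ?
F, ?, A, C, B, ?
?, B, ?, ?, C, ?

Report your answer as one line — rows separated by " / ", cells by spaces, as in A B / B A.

(r1,c1): row 1 has {E}; column 1 has {D,F}; the diagonal has {A,B}, so it must be C.
(r2,c1): row 2 has {A,C,E}; column 1 has {C,D,F}, so it must be B.
(r3,c2): row 3 has {C,D}; column 2 has {A,B,C,E}, so it must be F.
(r3,c3): row 3 has {C,D,F}; column 3 has {A,C,D}; the diagonal has {A,B,C}, so it must be E.
(r3,c5): row 3 has {C,D,E,F}; column 5 has {B,C}, so it must be A.
(r4,c4): row 4 has {C,D}; column 4 has {C,E}; the diagonal has {A,B,C,E}, so it must be F.
(r4,c5): row 4 has {C,D,F}; column 5 has {A,B,C}, so it must be E.
(r5,c2): row 5 has {A,B,C,F}; column 2 has {A,B,C,E,F}, so it must be D.
(r5,c6): row 5 has {A,B,C,D,F}; column 6 has {C}, so it must be E.
(r6,c3): row 6 has {B,C}; column 3 has {A,C,D,E}, so it must be F.
(r6,c6): row 6 has {B,C,F}; column 6 has {C,E}; the diagonal has {A,B,C,E,F}, so it must be D.
(r1,c3): row 1 has {C,E}; column 3 has {A,C,D,E,F}, so it must be B.
(r2,c6): row 2 has {A,B,C,E}; column 6 has {C,D,E}, so it must be F.
(r3,c4): row 3 has {A,C,D,E,F}; column 4 has {C,E,F}, so it must be B.
(r4,c1): row 4 has {C,D,E,F}; column 1 has {B,C,D,F}, so it must be A.
(r4,c6): row 4 has {A,C,D,E,F}; column 6 has {C,D,E,F}, so it must be B.
(r6,c1): row 6 has {B,C,D,F}; column 1 has {A,B,C,D,F}, so it must be E.
(r6,c4): row 6 has {B,C,D,E,F}; column 4 has {B,C,E,F}, so it must be A.
(r1,c4): row 1 has {B,C,E}; column 4 has {A,B,C,E,F}, so it must be D.
(r1,c5): row 1 has {B,C,D,E}; column 5 has {A,B,C,E}, so it must be F.
(r1,c6): row 1 has {B,C,D,E,F}; column 6 has {B,C,D,E,F}, so it must be A.
(r2,c5): row 2 has {A,B,C,E,F}; column 5 has {A,B,C,E,F}, so it must be D.

C E B D F A / B A C E D F / D F E B A C / A C D F E B / F D A C B E / E B F A C D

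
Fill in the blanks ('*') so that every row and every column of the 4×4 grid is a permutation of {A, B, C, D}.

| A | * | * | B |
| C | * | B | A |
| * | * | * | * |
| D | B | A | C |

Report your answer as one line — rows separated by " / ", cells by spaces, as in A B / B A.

A C D B / C D B A / B A C D / D B A C

(r2,c2) = D
(r3,c1) = B
(r3,c4) = D
(r1,c2) = C
(r1,c3) = D
(r3,c2) = A
(r3,c3) = C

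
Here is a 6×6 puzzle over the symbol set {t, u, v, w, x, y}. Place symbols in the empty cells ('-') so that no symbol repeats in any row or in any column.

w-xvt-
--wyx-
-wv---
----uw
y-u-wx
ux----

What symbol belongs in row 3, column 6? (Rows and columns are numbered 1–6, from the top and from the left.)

t

(r3,c5) = y
(r5,c4) = t
(r6,c4) = w
(r6,c5) = v
(r4,c4) = x
(r5,c2) = v
(r3,c4) = u
(r3,c6) = t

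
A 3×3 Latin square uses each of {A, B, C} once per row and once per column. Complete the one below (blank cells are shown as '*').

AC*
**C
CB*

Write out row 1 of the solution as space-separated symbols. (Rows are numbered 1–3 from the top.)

row 1 has {A,C}; column 3 has {C} — only B is left for (r1,c3).

A C B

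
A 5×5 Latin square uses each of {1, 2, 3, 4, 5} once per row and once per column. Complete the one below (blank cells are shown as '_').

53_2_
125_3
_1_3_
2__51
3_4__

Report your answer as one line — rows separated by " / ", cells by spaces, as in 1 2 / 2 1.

5 3 1 2 4 / 1 2 5 4 3 / 4 1 2 3 5 / 2 4 3 5 1 / 3 5 4 1 2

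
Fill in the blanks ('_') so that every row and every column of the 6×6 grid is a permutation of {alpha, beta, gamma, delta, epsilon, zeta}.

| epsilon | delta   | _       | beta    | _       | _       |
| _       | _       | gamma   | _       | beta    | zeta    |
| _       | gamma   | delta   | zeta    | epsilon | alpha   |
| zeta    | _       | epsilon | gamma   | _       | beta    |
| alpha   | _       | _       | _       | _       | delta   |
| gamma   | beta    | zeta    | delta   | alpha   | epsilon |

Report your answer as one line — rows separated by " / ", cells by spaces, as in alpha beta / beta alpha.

epsilon delta alpha beta zeta gamma / delta epsilon gamma alpha beta zeta / beta gamma delta zeta epsilon alpha / zeta alpha epsilon gamma delta beta / alpha zeta beta epsilon gamma delta / gamma beta zeta delta alpha epsilon

At row 1, column 3: row 1 has {beta,delta,epsilon}; column 3 has {gamma,delta,epsilon,zeta}; that leaves alpha.
At row 1, column 6: row 1 has {alpha,beta,delta,epsilon}; column 6 has {alpha,beta,delta,epsilon,zeta}; that leaves gamma.
At row 2, column 1: row 2 has {beta,gamma,zeta}; column 1 has {alpha,gamma,epsilon,zeta}; that leaves delta.
At row 3, column 1: row 3 has {alpha,gamma,delta,epsilon,zeta}; column 1 has {alpha,gamma,delta,epsilon,zeta}; that leaves beta.
At row 4, column 2: row 4 has {beta,gamma,epsilon,zeta}; column 2 has {beta,gamma,delta}; that leaves alpha.
At row 4, column 5: row 4 has {alpha,beta,gamma,epsilon,zeta}; column 5 has {alpha,beta,epsilon}; that leaves delta.
At row 5, column 3: row 5 has {alpha,delta}; column 3 has {alpha,gamma,delta,epsilon,zeta}; that leaves beta.
At row 5, column 4: row 5 has {alpha,beta,delta}; column 4 has {beta,gamma,delta,zeta}; that leaves epsilon.
At row 1, column 5: row 1 has {alpha,beta,gamma,delta,epsilon}; column 5 has {alpha,beta,delta,epsilon}; that leaves zeta.
At row 2, column 2: row 2 has {beta,gamma,delta,zeta}; column 2 has {alpha,beta,gamma,delta}; that leaves epsilon.
At row 2, column 4: row 2 has {beta,gamma,delta,epsilon,zeta}; column 4 has {beta,gamma,delta,epsilon,zeta}; that leaves alpha.
At row 5, column 2: row 5 has {alpha,beta,delta,epsilon}; column 2 has {alpha,beta,gamma,delta,epsilon}; that leaves zeta.
At row 5, column 5: row 5 has {alpha,beta,delta,epsilon,zeta}; column 5 has {alpha,beta,delta,epsilon,zeta}; that leaves gamma.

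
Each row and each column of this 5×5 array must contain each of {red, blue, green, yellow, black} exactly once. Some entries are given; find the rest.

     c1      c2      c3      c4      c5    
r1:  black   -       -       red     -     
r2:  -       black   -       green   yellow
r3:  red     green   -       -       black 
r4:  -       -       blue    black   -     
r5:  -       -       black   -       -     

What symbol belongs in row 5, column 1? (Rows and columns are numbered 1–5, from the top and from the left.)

green

(r2,c1) = blue
(r2,c3) = red
(r3,c3) = yellow
(r3,c4) = blue
(r5,c4) = yellow
(r1,c3) = green
(r1,c5) = blue
(r5,c1) = green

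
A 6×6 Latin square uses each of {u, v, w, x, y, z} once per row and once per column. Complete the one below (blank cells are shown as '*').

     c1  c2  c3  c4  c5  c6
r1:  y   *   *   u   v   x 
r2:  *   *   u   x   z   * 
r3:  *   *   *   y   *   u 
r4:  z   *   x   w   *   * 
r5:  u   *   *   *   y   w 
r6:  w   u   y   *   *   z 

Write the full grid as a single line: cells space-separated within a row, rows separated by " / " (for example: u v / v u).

(r2,c1) = v
(r2,c6) = y
(r3,c1) = x
(r3,c5) = w
(r4,c5) = u
(r4,c6) = v
(r6,c4) = v
(r6,c5) = x
(r2,c2) = w
(r4,c2) = y
(r5,c4) = z
(r1,c2) = z
(r1,c3) = w
(r3,c2) = v
(r3,c3) = z
(r5,c2) = x
(r5,c3) = v

y z w u v x / v w u x z y / x v z y w u / z y x w u v / u x v z y w / w u y v x z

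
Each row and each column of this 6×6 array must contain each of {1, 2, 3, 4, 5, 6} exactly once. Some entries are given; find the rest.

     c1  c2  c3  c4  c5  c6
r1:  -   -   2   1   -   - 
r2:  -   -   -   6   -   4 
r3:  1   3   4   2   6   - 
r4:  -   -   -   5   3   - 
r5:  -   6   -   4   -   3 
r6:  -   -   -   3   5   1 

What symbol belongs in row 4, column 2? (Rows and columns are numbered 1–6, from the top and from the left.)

4

Cell (r1,c5): row 1 has {1,2}; column 5 has {3,5,6} → 4.
Cell (r3,c6): row 3 has {1,2,3,4,6}; column 6 has {1,3,4} → 5.
Cell (r6,c3): row 6 has {1,3,5}; column 3 has {2,4} → 6.
Cell (r1,c2): row 1 has {1,2,4}; column 2 has {3,6} → 5.
Cell (r1,c6): row 1 has {1,2,4,5}; column 6 has {1,3,4,5} → 6.
Cell (r4,c3): row 4 has {3,5}; column 3 has {2,4,6} → 1.
Cell (r4,c6): row 4 has {1,3,5}; column 6 has {1,3,4,5,6} → 2.
Cell (r5,c3): row 5 has {3,4,6}; column 3 has {1,2,4,6} → 5.
Cell (r1,c1): row 1 has {1,2,4,5,6}; column 1 has {1} → 3.
Cell (r2,c3): row 2 has {4,6}; column 3 has {1,2,4,5,6} → 3.
Cell (r4,c2): row 4 has {1,2,3,5}; column 2 has {3,5,6} → 4.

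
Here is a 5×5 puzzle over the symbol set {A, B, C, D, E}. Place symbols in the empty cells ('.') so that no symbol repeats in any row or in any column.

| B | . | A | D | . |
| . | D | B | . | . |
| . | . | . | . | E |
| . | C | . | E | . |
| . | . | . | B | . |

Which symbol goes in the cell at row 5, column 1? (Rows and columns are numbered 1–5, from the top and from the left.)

row 1 has {A,B,D}; column 2 has {C,D} — only E is left for (r1,c2).
row 1 has {A,B,D,E}; column 5 has {E} — only C is left for (r1,c5).
row 2 has {B,D}; column 5 has {C,E} — only A is left for (r2,c5).
row 4 has {C,E}; column 3 has {A,B} — only D is left for (r4,c3).
row 4 has {C,D,E}; column 5 has {A,C,E} — only B is left for (r4,c5).
row 5 has {B}; column 2 has {C,D,E} — only A is left for (r5,c2).
row 5 has {A,B}; column 5 has {A,B,C,E} — only D is left for (r5,c5).
row 2 has {A,B,D}; column 4 has {B,D,E} — only C is left for (r2,c4).
row 3 has {E}; column 2 has {A,C,D,E} — only B is left for (r3,c2).
row 3 has {B,E}; column 3 has {A,B,D} — only C is left for (r3,c3).
row 3 has {B,C,E}; column 4 has {B,C,D,E} — only A is left for (r3,c4).
row 4 has {B,C,D,E}; column 1 has {B} — only A is left for (r4,c1).
row 5 has {A,B,D}; column 3 has {A,B,C,D} — only E is left for (r5,c3).
row 2 has {A,B,C,D}; column 1 has {A,B} — only E is left for (r2,c1).
row 3 has {A,B,C,E}; column 1 has {A,B,E} — only D is left for (r3,c1).
row 5 has {A,B,D,E}; column 1 has {A,B,D,E} — only C is left for (r5,c1).

C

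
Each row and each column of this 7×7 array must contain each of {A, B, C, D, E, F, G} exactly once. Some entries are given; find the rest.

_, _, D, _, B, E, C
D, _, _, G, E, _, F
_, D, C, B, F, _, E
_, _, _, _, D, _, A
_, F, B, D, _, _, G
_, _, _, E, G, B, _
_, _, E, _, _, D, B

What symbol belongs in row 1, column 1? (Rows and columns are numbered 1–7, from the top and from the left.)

F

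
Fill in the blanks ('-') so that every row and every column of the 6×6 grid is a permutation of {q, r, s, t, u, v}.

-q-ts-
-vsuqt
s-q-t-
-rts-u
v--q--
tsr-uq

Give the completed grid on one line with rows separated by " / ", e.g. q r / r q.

u q v t s r / r v s u q t / s u q r t v / q r t s v u / v t u q r s / t s r v u q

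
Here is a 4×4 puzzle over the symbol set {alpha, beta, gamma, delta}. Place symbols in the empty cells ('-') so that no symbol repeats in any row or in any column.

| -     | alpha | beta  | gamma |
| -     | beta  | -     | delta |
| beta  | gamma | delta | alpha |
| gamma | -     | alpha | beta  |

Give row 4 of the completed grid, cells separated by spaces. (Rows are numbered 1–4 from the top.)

gamma delta alpha beta

Cell (r1,c1): row 1 has {alpha,beta,gamma}; column 1 has {beta,gamma} → delta.
Cell (r2,c1): row 2 has {beta,delta}; column 1 has {beta,gamma,delta} → alpha.
Cell (r2,c3): row 2 has {alpha,beta,delta}; column 3 has {alpha,beta,delta} → gamma.
Cell (r4,c2): row 4 has {alpha,beta,gamma}; column 2 has {alpha,beta,gamma} → delta.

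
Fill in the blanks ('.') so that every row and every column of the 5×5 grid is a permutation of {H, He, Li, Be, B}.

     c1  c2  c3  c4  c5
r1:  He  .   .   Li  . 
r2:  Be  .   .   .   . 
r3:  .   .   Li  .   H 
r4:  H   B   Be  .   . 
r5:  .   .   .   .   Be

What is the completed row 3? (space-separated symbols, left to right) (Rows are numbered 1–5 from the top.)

(r1,c5) = B
(r3,c1) = B
(r4,c4) = He
(r4,c5) = Li
(r5,c1) = Li
(r1,c3) = H
(r2,c5) = He
(r3,c4) = Be
(r1,c2) = Be
(r2,c3) = B
(r2,c4) = H
(r3,c2) = He

B He Li Be H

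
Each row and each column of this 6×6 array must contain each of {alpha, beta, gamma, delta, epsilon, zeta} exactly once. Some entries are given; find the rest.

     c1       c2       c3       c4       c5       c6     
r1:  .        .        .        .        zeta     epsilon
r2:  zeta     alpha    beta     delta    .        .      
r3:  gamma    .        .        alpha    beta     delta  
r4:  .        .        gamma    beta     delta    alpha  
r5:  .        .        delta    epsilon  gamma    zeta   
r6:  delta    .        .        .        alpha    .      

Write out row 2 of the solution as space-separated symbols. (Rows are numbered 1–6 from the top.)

zeta alpha beta delta epsilon gamma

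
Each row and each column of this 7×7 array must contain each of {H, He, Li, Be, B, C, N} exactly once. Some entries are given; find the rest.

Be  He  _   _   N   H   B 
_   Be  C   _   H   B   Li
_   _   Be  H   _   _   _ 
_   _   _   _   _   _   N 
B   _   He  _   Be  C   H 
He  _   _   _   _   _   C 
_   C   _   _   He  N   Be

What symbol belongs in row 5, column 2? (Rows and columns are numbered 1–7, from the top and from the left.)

Li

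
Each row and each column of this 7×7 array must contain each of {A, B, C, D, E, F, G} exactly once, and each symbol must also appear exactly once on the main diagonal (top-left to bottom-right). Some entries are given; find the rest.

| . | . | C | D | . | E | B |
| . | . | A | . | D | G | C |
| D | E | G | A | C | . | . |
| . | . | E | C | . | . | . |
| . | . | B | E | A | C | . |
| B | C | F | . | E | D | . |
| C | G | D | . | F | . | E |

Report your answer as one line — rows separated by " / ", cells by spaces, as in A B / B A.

F A C D G E B / E B A F D G C / D E G A C B F / A D E C B F G / G F B E A C D / B C F G E D A / C G D B F A E

Cell (r1,c1): row 1 has {B,C,D,E}; column 1 has {B,C,D}; the diagonal has {A,C,D,E,G} → F.
Cell (r1,c2): row 1 has {B,C,D,E,F}; column 2 has {C,E,G} → A.
Cell (r1,c5): row 1 has {A,B,C,D,E,F}; column 5 has {A,C,D,E,F} → G.
Cell (r2,c1): row 2 has {A,C,D,G}; column 1 has {B,C,D,F} → E.
Cell (r2,c2): row 2 has {A,C,D,E,G}; column 2 has {A,C,E,G}; the diagonal has {A,C,D,E,F,G} → B.
Cell (r2,c4): row 2 has {A,B,C,D,E,G}; column 4 has {A,C,D,E} → F.
Cell (r3,c7): row 3 has {A,C,D,E,G}; column 7 has {B,C,E} → F.
Cell (r4,c5): row 4 has {C,E}; column 5 has {A,C,D,E,F,G} → B.
Cell (r5,c1): row 5 has {A,B,C,E}; column 1 has {B,C,D,E,F} → G.
Cell (r5,c7): row 5 has {A,B,C,E,G}; column 7 has {B,C,E,F} → D.
Cell (r6,c4): row 6 has {B,C,D,E,F}; column 4 has {A,C,D,E,F} → G.
Cell (r6,c7): row 6 has {B,C,D,E,F,G}; column 7 has {B,C,D,E,F} → A.
Cell (r7,c4): row 7 has {C,D,E,F,G}; column 4 has {A,C,D,E,F,G} → B.
Cell (r7,c6): row 7 has {B,C,D,E,F,G}; column 6 has {C,D,E,G} → A.
Cell (r3,c6): row 3 has {A,C,D,E,F,G}; column 6 has {A,C,D,E,G} → B.
Cell (r4,c1): row 4 has {B,C,E}; column 1 has {B,C,D,E,F,G} → A.
Cell (r4,c6): row 4 has {A,B,C,E}; column 6 has {A,B,C,D,E,G} → F.
Cell (r4,c7): row 4 has {A,B,C,E,F}; column 7 has {A,B,C,D,E,F} → G.
Cell (r5,c2): row 5 has {A,B,C,D,E,G}; column 2 has {A,B,C,E,G} → F.
Cell (r4,c2): row 4 has {A,B,C,E,F,G}; column 2 has {A,B,C,E,F,G} → D.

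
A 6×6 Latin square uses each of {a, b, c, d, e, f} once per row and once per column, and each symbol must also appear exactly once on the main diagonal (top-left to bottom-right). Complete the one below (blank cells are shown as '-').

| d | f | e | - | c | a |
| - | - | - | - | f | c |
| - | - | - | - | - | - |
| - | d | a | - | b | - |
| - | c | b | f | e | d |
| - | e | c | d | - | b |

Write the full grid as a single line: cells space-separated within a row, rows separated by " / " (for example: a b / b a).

d f e b c a / b a d e f c / c b f a d e / e d a c b f / a c b f e d / f e c d a b

(r1,c4) = b
(r2,c2) = a
(r2,c3) = d
(r2,c4) = e
(r3,c2) = b
(r3,c3) = f
(r3,c6) = e
(r4,c4) = c
(r4,c6) = f
(r5,c1) = a
(r6,c1) = f
(r6,c5) = a
(r2,c1) = b
(r3,c1) = c
(r3,c4) = a
(r3,c5) = d
(r4,c1) = e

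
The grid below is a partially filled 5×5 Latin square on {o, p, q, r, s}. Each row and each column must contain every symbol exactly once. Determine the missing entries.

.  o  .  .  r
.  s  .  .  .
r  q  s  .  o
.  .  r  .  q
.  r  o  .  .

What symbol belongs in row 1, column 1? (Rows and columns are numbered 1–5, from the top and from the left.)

q

(r2,c5): row 2 has {s}; column 5 has {o,q,r}, so it must be p.
(r3,c4): row 3 has {o,q,r,s}; column 4 is empty so far, so it must be p.
(r4,c2): row 4 has {q,r}; column 2 has {o,q,r,s}, so it must be p.
(r5,c5): row 5 has {o,r}; column 5 has {o,p,q,r}, so it must be s.
(r2,c3): row 2 has {p,s}; column 3 has {o,r,s}, so it must be q.
(r5,c4): row 5 has {o,r,s}; column 4 has {p}, so it must be q.
(r1,c3): row 1 has {o,r}; column 3 has {o,q,r,s}, so it must be p.
(r1,c4): row 1 has {o,p,r}; column 4 has {p,q}, so it must be s.
(r2,c1): row 2 has {p,q,s}; column 1 has {r}, so it must be o.
(r2,c4): row 2 has {o,p,q,s}; column 4 has {p,q,s}, so it must be r.
(r4,c1): row 4 has {p,q,r}; column 1 has {o,r}, so it must be s.
(r4,c4): row 4 has {p,q,r,s}; column 4 has {p,q,r,s}, so it must be o.
(r5,c1): row 5 has {o,q,r,s}; column 1 has {o,r,s}, so it must be p.
(r1,c1): row 1 has {o,p,r,s}; column 1 has {o,p,r,s}, so it must be q.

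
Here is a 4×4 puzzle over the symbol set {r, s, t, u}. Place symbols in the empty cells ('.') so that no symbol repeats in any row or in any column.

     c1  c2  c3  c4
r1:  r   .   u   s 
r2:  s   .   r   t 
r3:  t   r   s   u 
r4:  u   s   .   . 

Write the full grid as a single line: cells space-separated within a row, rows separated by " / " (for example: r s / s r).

r t u s / s u r t / t r s u / u s t r

At row 1, column 2: row 1 has {r,s,u}; column 2 has {r,s}; that leaves t.
At row 2, column 2: row 2 has {r,s,t}; column 2 has {r,s,t}; that leaves u.
At row 4, column 3: row 4 has {s,u}; column 3 has {r,s,u}; that leaves t.
At row 4, column 4: row 4 has {s,t,u}; column 4 has {s,t,u}; that leaves r.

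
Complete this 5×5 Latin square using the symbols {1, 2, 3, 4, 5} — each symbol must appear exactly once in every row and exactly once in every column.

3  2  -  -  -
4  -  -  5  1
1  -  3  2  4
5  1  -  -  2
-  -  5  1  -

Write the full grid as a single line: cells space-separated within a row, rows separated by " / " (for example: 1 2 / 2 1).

At row 1, column 4: row 1 has {2,3}; column 4 has {1,2,5}; that leaves 4.
At row 1, column 5: row 1 has {2,3,4}; column 5 has {1,2,4}; that leaves 5.
At row 2, column 2: row 2 has {1,4,5}; column 2 has {1,2}; that leaves 3.
At row 2, column 3: row 2 has {1,3,4,5}; column 3 has {3,5}; that leaves 2.
At row 3, column 2: row 3 has {1,2,3,4}; column 2 has {1,2,3}; that leaves 5.
At row 4, column 3: row 4 has {1,2,5}; column 3 has {2,3,5}; that leaves 4.
At row 4, column 4: row 4 has {1,2,4,5}; column 4 has {1,2,4,5}; that leaves 3.
At row 5, column 1: row 5 has {1,5}; column 1 has {1,3,4,5}; that leaves 2.
At row 5, column 2: row 5 has {1,2,5}; column 2 has {1,2,3,5}; that leaves 4.
At row 5, column 5: row 5 has {1,2,4,5}; column 5 has {1,2,4,5}; that leaves 3.
At row 1, column 3: row 1 has {2,3,4,5}; column 3 has {2,3,4,5}; that leaves 1.

3 2 1 4 5 / 4 3 2 5 1 / 1 5 3 2 4 / 5 1 4 3 2 / 2 4 5 1 3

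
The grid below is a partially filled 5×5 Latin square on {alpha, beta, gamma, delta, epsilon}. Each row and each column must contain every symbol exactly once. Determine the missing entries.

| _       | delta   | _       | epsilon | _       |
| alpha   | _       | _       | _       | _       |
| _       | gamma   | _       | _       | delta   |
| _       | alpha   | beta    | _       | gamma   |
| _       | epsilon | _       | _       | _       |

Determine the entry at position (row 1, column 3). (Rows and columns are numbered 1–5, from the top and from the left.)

alpha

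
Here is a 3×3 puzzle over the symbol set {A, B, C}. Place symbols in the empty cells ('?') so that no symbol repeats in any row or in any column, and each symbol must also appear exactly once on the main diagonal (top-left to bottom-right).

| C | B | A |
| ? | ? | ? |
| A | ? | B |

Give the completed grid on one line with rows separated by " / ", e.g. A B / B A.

(r2,c1) = B
(r2,c2) = A
(r2,c3) = C
(r3,c2) = C

C B A / B A C / A C B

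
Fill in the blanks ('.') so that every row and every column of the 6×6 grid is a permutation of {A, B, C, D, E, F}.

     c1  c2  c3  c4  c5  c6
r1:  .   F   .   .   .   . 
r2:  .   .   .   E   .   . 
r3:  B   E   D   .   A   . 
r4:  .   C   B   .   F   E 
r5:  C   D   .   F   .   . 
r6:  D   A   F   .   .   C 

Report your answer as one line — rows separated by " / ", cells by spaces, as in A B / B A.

(r2,c2): row 2 has {E}; column 2 has {A,C,D,E,F}, so it must be B.
(r3,c4): row 3 has {A,B,D,E}; column 4 has {E,F}, so it must be C.
(r3,c6): row 3 has {A,B,C,D,E}; column 6 has {C,E}, so it must be F.
(r4,c1): row 4 has {B,C,E,F}; column 1 has {B,C,D}, so it must be A.
(r4,c4): row 4 has {A,B,C,E,F}; column 4 has {C,E,F}, so it must be D.
(r6,c4): row 6 has {A,C,D,F}; column 4 has {C,D,E,F}, so it must be B.
(r6,c5): row 6 has {A,B,C,D,F}; column 5 has {A,F}, so it must be E.
(r1,c1): row 1 has {F}; column 1 has {A,B,C,D}, so it must be E.
(r1,c4): row 1 has {E,F}; column 4 has {B,C,D,E,F}, so it must be A.
(r2,c1): row 2 has {B,E}; column 1 has {A,B,C,D,E}, so it must be F.
(r5,c5): row 5 has {C,D,F}; column 5 has {A,E,F}, so it must be B.
(r5,c6): row 5 has {B,C,D,F}; column 6 has {C,E,F}, so it must be A.
(r1,c3): row 1 has {A,E,F}; column 3 has {B,D,F}, so it must be C.
(r1,c5): row 1 has {A,C,E,F}; column 5 has {A,B,E,F}, so it must be D.
(r1,c6): row 1 has {A,C,D,E,F}; column 6 has {A,C,E,F}, so it must be B.
(r2,c3): row 2 has {B,E,F}; column 3 has {B,C,D,F}, so it must be A.
(r2,c5): row 2 has {A,B,E,F}; column 5 has {A,B,D,E,F}, so it must be C.
(r2,c6): row 2 has {A,B,C,E,F}; column 6 has {A,B,C,E,F}, so it must be D.
(r5,c3): row 5 has {A,B,C,D,F}; column 3 has {A,B,C,D,F}, so it must be E.

E F C A D B / F B A E C D / B E D C A F / A C B D F E / C D E F B A / D A F B E C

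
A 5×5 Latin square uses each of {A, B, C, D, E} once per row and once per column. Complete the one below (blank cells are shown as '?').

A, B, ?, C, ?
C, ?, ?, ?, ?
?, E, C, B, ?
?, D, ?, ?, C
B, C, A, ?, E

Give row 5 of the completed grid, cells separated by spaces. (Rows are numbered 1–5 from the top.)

(r1,c5) = D
(r2,c2) = A
(r2,c5) = B
(r3,c1) = D
(r3,c5) = A
(r4,c1) = E
(r4,c3) = B
(r4,c4) = A
(r5,c4) = D

B C A D E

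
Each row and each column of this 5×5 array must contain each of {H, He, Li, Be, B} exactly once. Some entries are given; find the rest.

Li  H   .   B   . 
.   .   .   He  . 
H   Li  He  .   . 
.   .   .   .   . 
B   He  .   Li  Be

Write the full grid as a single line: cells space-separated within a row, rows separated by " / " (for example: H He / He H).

(r1,c3): row 1 has {H,Li,B}; column 3 has {He}, so it must be Be.
(r1,c5): row 1 has {H,Li,Be,B}; column 5 has {Be}, so it must be He.
(r2,c1): row 2 has {He}; column 1 has {H,Li,B}, so it must be Be.
(r2,c2): row 2 has {He,Be}; column 2 has {H,He,Li}, so it must be B.
(r3,c4): row 3 has {H,He,Li}; column 4 has {He,Li,B}, so it must be Be.
(r3,c5): row 3 has {H,He,Li,Be}; column 5 has {He,Be}, so it must be B.
(r4,c1): row 4 is empty so far; column 1 has {H,Li,Be,B}, so it must be He.
(r4,c2): row 4 has {He}; column 2 has {H,He,Li,B}, so it must be Be.
(r4,c4): row 4 has {He,Be}; column 4 has {He,Li,Be,B}, so it must be H.
(r4,c5): row 4 has {H,He,Be}; column 5 has {He,Be,B}, so it must be Li.
(r5,c3): row 5 has {He,Li,Be,B}; column 3 has {He,Be}, so it must be H.
(r2,c3): row 2 has {He,Be,B}; column 3 has {H,He,Be}, so it must be Li.
(r2,c5): row 2 has {He,Li,Be,B}; column 5 has {He,Li,Be,B}, so it must be H.
(r4,c3): row 4 has {H,He,Li,Be}; column 3 has {H,He,Li,Be}, so it must be B.

Li H Be B He / Be B Li He H / H Li He Be B / He Be B H Li / B He H Li Be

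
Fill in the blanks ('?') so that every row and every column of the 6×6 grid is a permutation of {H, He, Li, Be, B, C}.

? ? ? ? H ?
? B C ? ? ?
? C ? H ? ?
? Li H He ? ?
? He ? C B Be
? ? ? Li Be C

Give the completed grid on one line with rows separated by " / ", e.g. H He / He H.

C Be He B H Li / Li B C Be He H / B C Be H Li He / Be Li H He C B / H He Li C B Be / He H B Li Be C

row 1 has {H}; column 2 has {He,Li,B,C} — only Be is left for (r1,c2).
row 1 has {H,Be}; column 4 has {H,He,Li,C} — only B is left for (r1,c4).
row 2 has {B,C}; column 4 has {H,He,Li,B,C} — only Be is left for (r2,c4).
row 4 has {H,He,Li}; column 5 has {H,Be,B} — only C is left for (r4,c5).
row 4 has {H,He,Li,C}; column 6 has {Be,C} — only B is left for (r4,c6).
row 5 has {He,Be,B,C}; column 3 has {H,C} — only Li is left for (r5,c3).
row 6 has {Li,Be,C}; column 2 has {He,Li,Be,B,C} — only H is left for (r6,c2).
row 1 has {H,Be,B}; column 3 has {H,Li,C} — only He is left for (r1,c3).
row 1 has {H,He,Be,B}; column 6 has {Be,B,C} — only Li is left for (r1,c6).
row 3 has {H,C}; column 6 has {Li,Be,B,C} — only He is left for (r3,c6).
row 4 has {H,He,Li,B,C}; column 1 is empty so far — only Be is left for (r4,c1).
row 5 has {He,Li,Be,B,C}; column 1 has {Be} — only H is left for (r5,c1).
row 6 has {H,Li,Be,C}; column 3 has {H,He,Li,C} — only B is left for (r6,c3).
row 1 has {H,He,Li,Be,B}; column 1 has {H,Be} — only C is left for (r1,c1).
row 2 has {Be,B,C}; column 6 has {He,Li,Be,B,C} — only H is left for (r2,c6).
row 3 has {H,He,C}; column 3 has {H,He,Li,B,C} — only Be is left for (r3,c3).
row 3 has {H,He,Be,C}; column 5 has {H,Be,B,C} — only Li is left for (r3,c5).
row 6 has {H,Li,Be,B,C}; column 1 has {H,Be,C} — only He is left for (r6,c1).
row 2 has {H,Be,B,C}; column 1 has {H,He,Be,C} — only Li is left for (r2,c1).
row 2 has {H,Li,Be,B,C}; column 5 has {H,Li,Be,B,C} — only He is left for (r2,c5).
row 3 has {H,He,Li,Be,C}; column 1 has {H,He,Li,Be,C} — only B is left for (r3,c1).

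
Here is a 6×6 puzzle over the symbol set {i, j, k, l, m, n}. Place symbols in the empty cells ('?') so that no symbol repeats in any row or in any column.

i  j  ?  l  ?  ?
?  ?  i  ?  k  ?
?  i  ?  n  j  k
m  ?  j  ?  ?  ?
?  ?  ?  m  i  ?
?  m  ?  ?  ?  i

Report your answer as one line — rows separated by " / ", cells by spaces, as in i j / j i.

i j k l m n / n l i j k m / l i m n j k / m k j i n l / k n l m i j / j m n k l i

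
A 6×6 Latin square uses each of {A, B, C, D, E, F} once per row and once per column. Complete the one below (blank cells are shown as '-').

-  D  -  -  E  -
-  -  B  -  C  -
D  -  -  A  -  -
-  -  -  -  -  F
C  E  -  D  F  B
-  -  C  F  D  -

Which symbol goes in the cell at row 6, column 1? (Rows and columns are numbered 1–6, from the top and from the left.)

A

(r2,c4) = E
(r3,c5) = B
(r4,c5) = A
(r5,c3) = A
(r1,c3) = F
(r3,c3) = E
(r3,c6) = C
(r4,c3) = D
(r1,c6) = A
(r2,c6) = D
(r3,c2) = F
(r6,c6) = E
(r1,c1) = B
(r1,c4) = C
(r2,c2) = A
(r4,c1) = E
(r4,c4) = B
(r6,c1) = A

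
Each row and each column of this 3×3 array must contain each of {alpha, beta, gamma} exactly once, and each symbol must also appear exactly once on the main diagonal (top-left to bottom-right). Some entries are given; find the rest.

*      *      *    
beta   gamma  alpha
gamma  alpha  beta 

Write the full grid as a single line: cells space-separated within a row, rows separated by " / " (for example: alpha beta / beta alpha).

alpha beta gamma / beta gamma alpha / gamma alpha beta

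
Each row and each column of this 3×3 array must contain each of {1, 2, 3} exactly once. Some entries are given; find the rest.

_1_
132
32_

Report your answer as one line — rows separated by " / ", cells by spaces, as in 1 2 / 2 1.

Cell (r1,c1): row 1 has {1}; column 1 has {1,3} → 2.
Cell (r1,c3): row 1 has {1,2}; column 3 has {2} → 3.
Cell (r3,c3): row 3 has {2,3}; column 3 has {2,3} → 1.

2 1 3 / 1 3 2 / 3 2 1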